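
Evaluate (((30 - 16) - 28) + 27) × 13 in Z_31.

14

30 - 16 = 14
14 - 28 = -14 ≡ 17 (mod 31)
17 + 27 = 44 ≡ 13 (mod 31)
13 × 13 = 169 ≡ 14 (mod 31)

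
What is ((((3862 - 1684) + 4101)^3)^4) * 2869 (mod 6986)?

2471

3862 - 1684 = 2178
2178 + 4101 = 6279
(6279)^3 ≡ 553 (mod 6986)
(553)^4 ≡ 595 (mod 6986)
595 * 2869 = 1707055 ≡ 2471 (mod 6986)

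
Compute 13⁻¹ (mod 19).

By the extended Euclidean algorithm:
19 = 1·13 + 6
13 = 2·6 + 1
6 = 6·1 + 0
gcd(13, 19) = 1, so the inverse exists.
Bézout: 1 = −2·19 + 3·13.
So 13⁻¹ ≡ 3 (mod 19).

3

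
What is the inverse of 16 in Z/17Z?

17 = 1*16 + 1
16 = 16*1 + 0
gcd(16, 17) = 1, so the inverse exists.
Bézout: 1 = 1*17 − 1*16.
So 16⁻¹ ≡ −1 ≡ 16 (mod 17).

16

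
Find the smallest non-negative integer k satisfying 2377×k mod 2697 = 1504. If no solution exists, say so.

gcd(2377, 2697) = 1, so a unique solution mod 2697 exists.
2377⁻¹ ≡ 2638 (mod 2697).
k ≡ 2638×1504 ≡ 265 (mod 2697).

265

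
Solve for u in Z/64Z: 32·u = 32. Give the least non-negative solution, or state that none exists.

1

gcd(32, 64) = 32, and 32 | 32, so solutions exist.
Divide through by 32: 1·u ≡ 1 mod 2.
1⁻¹ ≡ 1 (mod 2).
u ≡ 1·1 ≡ 1 (mod 2).
The smallest non-negative solution is u = 1.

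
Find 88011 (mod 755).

88011 = 116×755 + 431, so 88011 ≡ 431 (mod 755).

431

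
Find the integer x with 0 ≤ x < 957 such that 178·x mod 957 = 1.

957 = 5·178 + 67
178 = 2·67 + 44
67 = 1·44 + 23
44 = 1·23 + 21
23 = 1·21 + 2
21 = 10·2 + 1
2 = 2·1 + 0
gcd(178, 957) = 1, so the inverse exists.
Bézout: 1 = −85·957 + 457·178.
So 178⁻¹ ≡ 457 (mod 957).

457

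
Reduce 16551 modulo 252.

16551 = 65·252 + 171, so 16551 ≡ 171 (mod 252).

171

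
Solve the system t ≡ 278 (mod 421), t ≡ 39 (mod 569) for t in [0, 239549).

421⁻¹ mod 569: 421×173 ≡ 1 (mod 569), so 421⁻¹ ≡ 173.
t = 278 + 421×((39 − 278)×173 mod 569) = 278 + 421×190 = 80268.

80268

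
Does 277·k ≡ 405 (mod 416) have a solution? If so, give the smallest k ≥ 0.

33

gcd(277, 416) = 1, so a unique solution mod 416 exists.
277⁻¹ ≡ 413 (mod 416).
k ≡ 413·405 ≡ 33 (mod 416).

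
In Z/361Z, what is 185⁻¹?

281

By the extended Euclidean algorithm:
361 = 1×185 + 176
185 = 1×176 + 9
176 = 19×9 + 5
9 = 1×5 + 4
5 = 1×4 + 1
4 = 4×1 + 0
gcd(185, 361) = 1, so the inverse exists.
Bézout: 1 = 41×361 − 80×185.
So 185⁻¹ ≡ −80 ≡ 281 (mod 361).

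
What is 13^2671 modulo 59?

14

By square-and-multiply:
13^1 ≡ 13 (mod 59)
13^2 ≡ 13^2 = 169 ≡ 51 (mod 59)
13^4 ≡ 51^2 = 2601 ≡ 5 (mod 59)
13^8 ≡ 5^2 = 25 (mod 59)
13^16 ≡ 25^2 = 625 ≡ 35 (mod 59)
13^32 ≡ 35^2 = 1225 ≡ 45 (mod 59)
13^64 ≡ 45^2 = 2025 ≡ 19 (mod 59)
13^128 ≡ 19^2 = 361 ≡ 7 (mod 59)
13^256 ≡ 7^2 = 49 (mod 59)
13^512 ≡ 49^2 = 2401 ≡ 41 (mod 59)
13^1024 ≡ 41^2 = 1681 ≡ 29 (mod 59)
13^2048 ≡ 29^2 = 841 ≡ 15 (mod 59)
13^2671 = 13^2048 · 13^512 · 13^64 · 13^32 · 13^8 · 13^4 · 13^2 · 13^1 ≡ 15 · 41 · 19 · 45 · 25 · 5 · 51 · 13 (mod 59).
Accumulate the product:
15 · 41 = 615 ≡ 25
25 · 19 = 475 ≡ 3
3 · 45 = 135 ≡ 17
17 · 25 = 425 ≡ 12
12 · 5 = 60 ≡ 1
1 · 51 = 51
51 · 13 = 663 ≡ 14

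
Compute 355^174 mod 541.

By square-and-multiply:
174 in binary is 10101110, i.e. 174 = 128 + 32 + 8 + 4 + 2.
355^1 ≡ 355 (mod 541)
355^2 ≡ 355^2 = 126025 ≡ 513 (mod 541)
355^4 ≡ 513^2 = 263169 ≡ 243 (mod 541)
355^8 ≡ 243^2 = 59049 ≡ 80 (mod 541)
355^16 ≡ 80^2 = 6400 ≡ 449 (mod 541)
355^32 ≡ 449^2 = 201601 ≡ 349 (mod 541)
355^64 ≡ 349^2 = 121801 ≡ 76 (mod 541)
355^128 ≡ 76^2 = 5776 ≡ 366 (mod 541)
355^174 = 355^128 × 355^32 × 355^8 × 355^4 × 355^2 ≡ 366 × 349 × 80 × 243 × 513 (mod 541).
Accumulate the product:
366 × 349 = 127734 ≡ 58
58 × 80 = 4640 ≡ 312
312 × 243 = 75816 ≡ 76
76 × 513 = 38988 ≡ 36

36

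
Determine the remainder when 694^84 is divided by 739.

Using repeated squaring:
694^1 ≡ 694 (mod 739)
694^2 ≡ 694^2 = 481636 ≡ 547 (mod 739)
694^4 ≡ 547^2 = 299209 ≡ 653 (mod 739)
694^8 ≡ 653^2 = 426409 ≡ 6 (mod 739)
694^16 ≡ 6^2 = 36 (mod 739)
694^32 ≡ 36^2 = 1296 ≡ 557 (mod 739)
694^64 ≡ 557^2 = 310249 ≡ 608 (mod 739)
694^84 = 694^64 × 694^16 × 694^4 ≡ 608 × 36 × 653 (mod 739).
Accumulate the product:
608 × 36 = 21888 ≡ 457
457 × 653 = 298421 ≡ 604

604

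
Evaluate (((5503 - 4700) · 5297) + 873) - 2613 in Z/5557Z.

5503 - 4700 = 803
803 · 5297 = 4253491 ≡ 2386 (mod 5557)
2386 + 873 = 3259
3259 - 2613 = 646

646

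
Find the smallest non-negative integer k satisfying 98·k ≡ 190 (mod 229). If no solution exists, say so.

44

gcd(98, 229) = 1, so a unique solution mod 229 exists.
98⁻¹ ≡ 222 (mod 229).
k ≡ 222·190 ≡ 44 (mod 229).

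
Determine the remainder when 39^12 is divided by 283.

181

By square-and-multiply:
39^1 ≡ 39 (mod 283)
39^2 ≡ 39^2 = 1521 ≡ 106 (mod 283)
39^4 ≡ 106^2 = 11236 ≡ 199 (mod 283)
39^8 ≡ 199^2 = 39601 ≡ 264 (mod 283)
39^12 = 39^8 × 39^4 ≡ 264 × 199 (mod 283).
264 × 199 = 52536 ≡ 181 (mod 283).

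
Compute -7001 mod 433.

360

-7001 = -17×433 + 360, so -7001 ≡ 360 (mod 433).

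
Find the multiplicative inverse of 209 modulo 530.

530 = 2·209 + 112
209 = 1·112 + 97
112 = 1·97 + 15
97 = 6·15 + 7
15 = 2·7 + 1
7 = 7·1 + 0
gcd(209, 530) = 1, so the inverse exists.
Bézout: 1 = 28·530 − 71·209.
So 209⁻¹ ≡ −71 ≡ 459 (mod 530).

459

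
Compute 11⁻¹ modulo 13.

6

Run the extended Euclidean algorithm:
13 = 1×11 + 2
11 = 5×2 + 1
2 = 2×1 + 0
gcd(11, 13) = 1, so the inverse exists.
Back-substitute for 1:
1 = 1×11 − 5×2
  = −5×13 + 6×11
So 11⁻¹ ≡ 6 (mod 13).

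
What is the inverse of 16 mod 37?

7

37 = 2×16 + 5
16 = 3×5 + 1
5 = 5×1 + 0
gcd(16, 37) = 1, so the inverse exists.
Bézout: 1 = −3×37 + 7×16.
So 16⁻¹ ≡ 7 (mod 37).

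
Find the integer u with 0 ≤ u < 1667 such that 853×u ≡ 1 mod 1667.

342

1667 = 1*853 + 814
853 = 1*814 + 39
814 = 20*39 + 34
39 = 1*34 + 5
34 = 6*5 + 4
5 = 1*4 + 1
4 = 4*1 + 0
gcd(853, 1667) = 1, so the inverse exists.
Back-substitute for 1:
1 = 1*5 − 1*4
  = −1*34 + 7*5
  = 7*39 − 8*34
  = −8*814 + 167*39
  = 167*853 − 175*814
  = −175*1667 + 342*853
So 853⁻¹ ≡ 342 (mod 1667).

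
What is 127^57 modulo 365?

Using repeated squaring:
127^1 ≡ 127 (mod 365)
127^2 ≡ 127^2 = 16129 ≡ 69 (mod 365)
127^4 ≡ 69^2 = 4761 ≡ 16 (mod 365)
127^8 ≡ 16^2 = 256 (mod 365)
127^16 ≡ 256^2 = 65536 ≡ 201 (mod 365)
127^32 ≡ 201^2 = 40401 ≡ 251 (mod 365)
127^57 = 127^32 × 127^16 × 127^8 × 127^1 ≡ 251 × 201 × 256 × 127 (mod 365).
Accumulate the product:
251 × 201 = 50451 ≡ 81
81 × 256 = 20736 ≡ 296
296 × 127 = 37592 ≡ 362

362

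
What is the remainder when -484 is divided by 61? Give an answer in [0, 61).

4

-484 = -8·61 + 4, so -484 ≡ 4 (mod 61).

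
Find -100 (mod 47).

41

-100 = -3·47 + 41, so -100 ≡ 41 (mod 47).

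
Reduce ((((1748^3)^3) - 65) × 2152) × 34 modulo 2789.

2357

(1748)^3 ≡ 2322 (mod 2789)
(2322)^3 ≡ 1139 (mod 2789)
1139 - 65 = 1074
1074 × 2152 = 2311248 ≡ 1956 (mod 2789)
1956 × 34 = 66504 ≡ 2357 (mod 2789)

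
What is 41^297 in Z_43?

35

297 in binary is 100101001, i.e. 297 = 256 + 32 + 8 + 1.
41^1 ≡ 41 (mod 43)
41^2 ≡ 41^2 = 1681 ≡ 4 (mod 43)
41^4 ≡ 4^2 = 16 (mod 43)
41^8 ≡ 16^2 = 256 ≡ 41 (mod 43)
41^16 ≡ 41^2 = 1681 ≡ 4 (mod 43)
41^32 ≡ 4^2 = 16 (mod 43)
41^64 ≡ 16^2 = 256 ≡ 41 (mod 43)
41^128 ≡ 41^2 = 1681 ≡ 4 (mod 43)
41^256 ≡ 4^2 = 16 (mod 43)
41^297 = 41^256 · 41^32 · 41^8 · 41^1 ≡ 16 · 16 · 41 · 41 (mod 43).
Accumulate the product:
16 · 16 = 256 ≡ 41
41 · 41 = 1681 ≡ 4
4 · 41 = 164 ≡ 35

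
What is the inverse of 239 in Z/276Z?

179

Run the extended Euclidean algorithm:
276 = 1×239 + 37
239 = 6×37 + 17
37 = 2×17 + 3
17 = 5×3 + 2
3 = 1×2 + 1
2 = 2×1 + 0
gcd(239, 276) = 1, so the inverse exists.
Back-substitute for 1:
1 = 1×3 − 1×2
  = −1×17 + 6×3
  = 6×37 − 13×17
  = −13×239 + 84×37
  = 84×276 − 97×239
So 239⁻¹ ≡ −97 ≡ 179 (mod 276).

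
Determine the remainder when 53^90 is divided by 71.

20

Using repeated squaring:
90 in binary is 1011010, i.e. 90 = 64 + 16 + 8 + 2.
53^1 ≡ 53 (mod 71)
53^2 ≡ 53^2 = 2809 ≡ 40 (mod 71)
53^4 ≡ 40^2 = 1600 ≡ 38 (mod 71)
53^8 ≡ 38^2 = 1444 ≡ 24 (mod 71)
53^16 ≡ 24^2 = 576 ≡ 8 (mod 71)
53^32 ≡ 8^2 = 64 (mod 71)
53^64 ≡ 64^2 = 4096 ≡ 49 (mod 71)
53^90 = 53^64 × 53^16 × 53^8 × 53^2 ≡ 49 × 8 × 24 × 40 (mod 71).
Accumulate the product:
49 × 8 = 392 ≡ 37
37 × 24 = 888 ≡ 36
36 × 40 = 1440 ≡ 20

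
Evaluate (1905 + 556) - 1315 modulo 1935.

1905 + 556 = 2461 ≡ 526 (mod 1935)
526 - 1315 = -789 ≡ 1146 (mod 1935)

1146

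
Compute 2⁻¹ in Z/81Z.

81 = 40*2 + 1
2 = 2*1 + 0
gcd(2, 81) = 1, so the inverse exists.
Bézout: 1 = 1*81 − 40*2.
So 2⁻¹ ≡ −40 ≡ 41 (mod 81).

41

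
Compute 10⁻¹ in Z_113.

34

113 = 11·10 + 3
10 = 3·3 + 1
3 = 3·1 + 0
gcd(10, 113) = 1, so the inverse exists.
Back-substitute for 1:
1 = 1·10 − 3·3
  = −3·113 + 34·10
So 10⁻¹ ≡ 34 (mod 113).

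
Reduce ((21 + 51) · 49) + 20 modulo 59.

21 + 51 = 72 ≡ 13 (mod 59)
13 · 49 = 637 ≡ 47 (mod 59)
47 + 20 = 67 ≡ 8 (mod 59)

8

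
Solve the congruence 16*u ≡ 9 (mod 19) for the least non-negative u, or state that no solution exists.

gcd(16, 19) = 1, so a unique solution mod 19 exists.
16⁻¹ ≡ 6 (mod 19).
u ≡ 6*9 ≡ 16 (mod 19).

16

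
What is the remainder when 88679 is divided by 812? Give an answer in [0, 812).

171

88679 = 109*812 + 171, so 88679 ≡ 171 (mod 812).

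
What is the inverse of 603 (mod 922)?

237

Apply the Euclidean algorithm and back-substitute:
922 = 1×603 + 319
603 = 1×319 + 284
319 = 1×284 + 35
284 = 8×35 + 4
35 = 8×4 + 3
4 = 1×3 + 1
3 = 3×1 + 0
gcd(603, 922) = 1, so the inverse exists.
Back-substitute for 1:
1 = 1×4 − 1×3
  = −1×35 + 9×4
  = 9×284 − 73×35
  = −73×319 + 82×284
  = 82×603 − 155×319
  = −155×922 + 237×603
So 603⁻¹ ≡ 237 (mod 922).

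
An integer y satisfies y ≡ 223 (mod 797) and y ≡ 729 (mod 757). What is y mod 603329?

797⁻¹ mod 757: 797*511 ≡ 1 (mod 757), so 797⁻¹ ≡ 511.
y = 223 + 797*((729 − 223)*511 mod 757) = 223 + 797*429 = 342136.
Check: 342136 mod 797 = 223, 342136 mod 757 = 729. ✓

342136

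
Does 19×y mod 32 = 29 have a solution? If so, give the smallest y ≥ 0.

gcd(19, 32) = 1, so a unique solution mod 32 exists.
19⁻¹ ≡ 27 (mod 32).
y ≡ 27×29 ≡ 15 (mod 32).

15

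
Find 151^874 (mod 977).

539

Compute successive squares:
874 in binary is 1101101010, i.e. 874 = 512 + 256 + 64 + 32 + 8 + 2.
151^1 ≡ 151 (mod 977)
151^2 ≡ 151^2 = 22801 ≡ 330 (mod 977)
151^4 ≡ 330^2 = 108900 ≡ 453 (mod 977)
151^8 ≡ 453^2 = 205209 ≡ 39 (mod 977)
151^16 ≡ 39^2 = 1521 ≡ 544 (mod 977)
151^32 ≡ 544^2 = 295936 ≡ 882 (mod 977)
151^64 ≡ 882^2 = 777924 ≡ 232 (mod 977)
151^128 ≡ 232^2 = 53824 ≡ 89 (mod 977)
151^256 ≡ 89^2 = 7921 ≡ 105 (mod 977)
151^512 ≡ 105^2 = 11025 ≡ 278 (mod 977)
151^874 = 151^512 × 151^256 × 151^64 × 151^32 × 151^8 × 151^2 ≡ 278 × 105 × 232 × 882 × 39 × 330 (mod 977).
Accumulate the product:
278 × 105 = 29190 ≡ 857
857 × 232 = 198824 ≡ 493
493 × 882 = 434826 ≡ 61
61 × 39 = 2379 ≡ 425
425 × 330 = 140250 ≡ 539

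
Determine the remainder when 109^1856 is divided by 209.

Compute successive squares:
109^1 ≡ 109 (mod 209)
109^2 ≡ 109^2 = 11881 ≡ 177 (mod 209)
109^4 ≡ 177^2 = 31329 ≡ 188 (mod 209)
109^8 ≡ 188^2 = 35344 ≡ 23 (mod 209)
109^16 ≡ 23^2 = 529 ≡ 111 (mod 209)
109^32 ≡ 111^2 = 12321 ≡ 199 (mod 209)
109^64 ≡ 199^2 = 39601 ≡ 100 (mod 209)
109^128 ≡ 100^2 = 10000 ≡ 177 (mod 209)
109^256 ≡ 177^2 = 31329 ≡ 188 (mod 209)
109^512 ≡ 188^2 = 35344 ≡ 23 (mod 209)
109^1024 ≡ 23^2 = 529 ≡ 111 (mod 209)
109^1856 = 109^1024 * 109^512 * 109^256 * 109^64 ≡ 111 * 23 * 188 * 100 (mod 209).
Accumulate the product:
111 * 23 = 2553 ≡ 45
45 * 188 = 8460 ≡ 100
100 * 100 = 10000 ≡ 177

177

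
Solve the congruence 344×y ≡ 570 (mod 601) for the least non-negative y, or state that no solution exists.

gcd(344, 601) = 1, so a unique solution mod 601 exists.
344⁻¹ ≡ 152 (mod 601).
y ≡ 152×570 ≡ 96 (mod 601).

96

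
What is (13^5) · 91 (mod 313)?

(13)^5 ≡ 75 (mod 313)
75 · 91 = 6825 ≡ 252 (mod 313)

252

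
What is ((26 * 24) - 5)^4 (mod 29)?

26 * 24 = 624 ≡ 15 (mod 29)
15 - 5 = 10
(10)^4 ≡ 24 (mod 29)

24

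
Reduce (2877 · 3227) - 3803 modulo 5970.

2877 · 3227 = 9284079 ≡ 729 (mod 5970)
729 - 3803 = -3074 ≡ 2896 (mod 5970)

2896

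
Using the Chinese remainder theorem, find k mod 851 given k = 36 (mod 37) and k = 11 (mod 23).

517

37⁻¹ mod 23: 37×5 ≡ 1 (mod 23), so 37⁻¹ ≡ 5.
k = 36 + 37×((11 − 36)×5 mod 23) = 36 + 37×13 = 517.
Check: 517 mod 37 = 36, 517 mod 23 = 11. ✓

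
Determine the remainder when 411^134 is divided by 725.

By square-and-multiply:
134 in binary is 10000110, i.e. 134 = 128 + 4 + 2.
411^1 ≡ 411 (mod 725)
411^2 ≡ 411^2 = 168921 ≡ 721 (mod 725)
411^4 ≡ 721^2 = 519841 ≡ 16 (mod 725)
411^8 ≡ 16^2 = 256 (mod 725)
411^16 ≡ 256^2 = 65536 ≡ 286 (mod 725)
411^32 ≡ 286^2 = 81796 ≡ 596 (mod 725)
411^64 ≡ 596^2 = 355216 ≡ 691 (mod 725)
411^128 ≡ 691^2 = 477481 ≡ 431 (mod 725)
411^134 = 411^128 * 411^4 * 411^2 ≡ 431 * 16 * 721 (mod 725).
Accumulate the product:
431 * 16 = 6896 ≡ 371
371 * 721 = 267491 ≡ 691

691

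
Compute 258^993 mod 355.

243

258^1 ≡ 258 (mod 355)
258^2 ≡ 258^2 = 66564 ≡ 179 (mod 355)
258^4 ≡ 179^2 = 32041 ≡ 91 (mod 355)
258^8 ≡ 91^2 = 8281 ≡ 116 (mod 355)
258^16 ≡ 116^2 = 13456 ≡ 321 (mod 355)
258^32 ≡ 321^2 = 103041 ≡ 91 (mod 355)
258^64 ≡ 91^2 = 8281 ≡ 116 (mod 355)
258^128 ≡ 116^2 = 13456 ≡ 321 (mod 355)
258^256 ≡ 321^2 = 103041 ≡ 91 (mod 355)
258^512 ≡ 91^2 = 8281 ≡ 116 (mod 355)
258^993 = 258^512 × 258^256 × 258^128 × 258^64 × 258^32 × 258^1 ≡ 116 × 91 × 321 × 116 × 91 × 258 (mod 355).
Accumulate the product:
116 × 91 = 10556 ≡ 261
261 × 321 = 83781 ≡ 1
1 × 116 = 116
116 × 91 = 10556 ≡ 261
261 × 258 = 67338 ≡ 243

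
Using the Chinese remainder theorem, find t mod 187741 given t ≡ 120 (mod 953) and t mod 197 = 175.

63018

953⁻¹ mod 197: 953×80 ≡ 1 (mod 197), so 953⁻¹ ≡ 80.
t = 120 + 953×((175 − 120)×80 mod 197) = 120 + 953×66 = 63018.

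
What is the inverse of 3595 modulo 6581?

6581 = 1·3595 + 2986
3595 = 1·2986 + 609
2986 = 4·609 + 550
609 = 1·550 + 59
550 = 9·59 + 19
59 = 3·19 + 2
19 = 9·2 + 1
2 = 2·1 + 0
gcd(3595, 6581) = 1, so the inverse exists.
Bézout: 1 = 1706·6581 − 3123·3595.
So 3595⁻¹ ≡ −3123 ≡ 3458 (mod 6581).

3458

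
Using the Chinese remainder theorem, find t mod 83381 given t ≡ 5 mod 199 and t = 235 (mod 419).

3587

199⁻¹ mod 419: 199·379 ≡ 1 (mod 419), so 199⁻¹ ≡ 379.
t = 5 + 199·((235 − 5)·379 mod 419) = 5 + 199·18 = 3587.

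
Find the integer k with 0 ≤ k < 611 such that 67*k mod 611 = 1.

228

611 = 9*67 + 8
67 = 8*8 + 3
8 = 2*3 + 2
3 = 1*2 + 1
2 = 2*1 + 0
gcd(67, 611) = 1, so the inverse exists.
Back-substitute for 1:
1 = 1*3 − 1*2
  = −1*8 + 3*3
  = 3*67 − 25*8
  = −25*611 + 228*67
So 67⁻¹ ≡ 228 (mod 611).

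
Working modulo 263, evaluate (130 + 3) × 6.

9

130 + 3 = 133
133 × 6 = 798 ≡ 9 (mod 263)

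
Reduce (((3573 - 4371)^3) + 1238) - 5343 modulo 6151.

3573 - 4371 = -798 ≡ 5353 (mod 6151)
(5353)^3 ≡ 1424 (mod 6151)
1424 + 1238 = 2662
2662 - 5343 = -2681 ≡ 3470 (mod 6151)

3470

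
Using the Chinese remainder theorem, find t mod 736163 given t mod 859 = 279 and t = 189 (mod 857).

859⁻¹ mod 857: 859×429 ≡ 1 (mod 857), so 859⁻¹ ≡ 429.
t = 279 + 859×((189 − 279)×429 mod 857) = 279 + 859×812 = 697787.
Check: 697787 mod 859 = 279, 697787 mod 857 = 189. ✓

697787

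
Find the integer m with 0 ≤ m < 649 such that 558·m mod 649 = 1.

649 = 1·558 + 91
558 = 6·91 + 12
91 = 7·12 + 7
12 = 1·7 + 5
7 = 1·5 + 2
5 = 2·2 + 1
2 = 2·1 + 0
gcd(558, 649) = 1, so the inverse exists.
Bézout: 1 = −233·649 + 271·558.
So 558⁻¹ ≡ 271 (mod 649).

271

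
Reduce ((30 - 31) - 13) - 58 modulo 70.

30 - 31 = -1 ≡ 69 (mod 70)
69 - 13 = 56
56 - 58 = -2 ≡ 68 (mod 70)

68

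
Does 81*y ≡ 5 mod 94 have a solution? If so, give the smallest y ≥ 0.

43

gcd(81, 94) = 1, so a unique solution mod 94 exists.
81⁻¹ ≡ 65 (mod 94).
y ≡ 65*5 ≡ 43 (mod 94).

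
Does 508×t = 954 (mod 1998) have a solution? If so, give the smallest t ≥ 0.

171

gcd(508, 1998) = 2, and 2 | 954, so solutions exist.
Divide through by 2: 254×t = 477 (mod 999).
254⁻¹ ≡ 59 (mod 999).
t ≡ 59×477 ≡ 171 (mod 999).
The smallest non-negative solution is t = 171.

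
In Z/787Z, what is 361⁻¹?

787 = 2×361 + 65
361 = 5×65 + 36
65 = 1×36 + 29
36 = 1×29 + 7
29 = 4×7 + 1
7 = 7×1 + 0
gcd(361, 787) = 1, so the inverse exists.
Bézout: 1 = 50×787 − 109×361.
So 361⁻¹ ≡ −109 ≡ 678 (mod 787).

678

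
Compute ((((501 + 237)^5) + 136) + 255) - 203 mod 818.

212

501 + 237 = 738
(738)^5 ≡ 24 (mod 818)
24 + 136 = 160
160 + 255 = 415
415 - 203 = 212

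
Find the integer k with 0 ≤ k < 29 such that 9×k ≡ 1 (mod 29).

13

By the extended Euclidean algorithm:
29 = 3*9 + 2
9 = 4*2 + 1
2 = 2*1 + 0
gcd(9, 29) = 1, so the inverse exists.
Bézout: 1 = −4*29 + 13*9.
So 9⁻¹ ≡ 13 (mod 29).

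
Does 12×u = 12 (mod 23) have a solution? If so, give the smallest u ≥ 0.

gcd(12, 23) = 1, so a unique solution mod 23 exists.
12⁻¹ ≡ 2 (mod 23).
u ≡ 2×12 ≡ 1 (mod 23).

1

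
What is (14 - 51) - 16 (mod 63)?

14 - 51 = -37 ≡ 26 (mod 63)
26 - 16 = 10

10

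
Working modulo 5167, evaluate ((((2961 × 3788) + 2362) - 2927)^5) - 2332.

2961 × 3788 = 11216268 ≡ 3878 (mod 5167)
3878 + 2362 = 6240 ≡ 1073 (mod 5167)
1073 - 2927 = -1854 ≡ 3313 (mod 5167)
(3313)^5 ≡ 4353 (mod 5167)
4353 - 2332 = 2021

2021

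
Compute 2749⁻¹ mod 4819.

1022

4819 = 1·2749 + 2070
2749 = 1·2070 + 679
2070 = 3·679 + 33
679 = 20·33 + 19
33 = 1·19 + 14
19 = 1·14 + 5
14 = 2·5 + 4
5 = 1·4 + 1
4 = 4·1 + 0
gcd(2749, 4819) = 1, so the inverse exists.
Back-substitute for 1:
1 = 1·5 − 1·4
  = −1·14 + 3·5
  = 3·19 − 4·14
  = −4·33 + 7·19
  = 7·679 − 144·33
  = −144·2070 + 439·679
  = 439·2749 − 583·2070
  = −583·4819 + 1022·2749
So 2749⁻¹ ≡ 1022 (mod 4819).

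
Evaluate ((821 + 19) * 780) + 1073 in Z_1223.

821 + 19 = 840
840 * 780 = 655200 ≡ 895 (mod 1223)
895 + 1073 = 1968 ≡ 745 (mod 1223)

745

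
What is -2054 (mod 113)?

-2054 = -19*113 + 93, so -2054 ≡ 93 (mod 113).

93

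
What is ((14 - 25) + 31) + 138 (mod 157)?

14 - 25 = -11 ≡ 146 (mod 157)
146 + 31 = 177 ≡ 20 (mod 157)
20 + 138 = 158 ≡ 1 (mod 157)

1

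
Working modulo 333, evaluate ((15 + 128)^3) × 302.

15 + 128 = 143
(143)^3 ≡ 134 (mod 333)
134 × 302 = 40468 ≡ 175 (mod 333)

175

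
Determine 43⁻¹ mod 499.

441

By the extended Euclidean algorithm:
499 = 11*43 + 26
43 = 1*26 + 17
26 = 1*17 + 9
17 = 1*9 + 8
9 = 1*8 + 1
8 = 8*1 + 0
gcd(43, 499) = 1, so the inverse exists.
Bézout: 1 = 5*499 − 58*43.
So 43⁻¹ ≡ −58 ≡ 441 (mod 499).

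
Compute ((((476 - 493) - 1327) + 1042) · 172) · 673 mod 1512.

640

476 - 493 = -17 ≡ 1495 (mod 1512)
1495 - 1327 = 168
168 + 1042 = 1210
1210 · 172 = 208120 ≡ 976 (mod 1512)
976 · 673 = 656848 ≡ 640 (mod 1512)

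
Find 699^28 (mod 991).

888

699^1 ≡ 699 (mod 991)
699^2 ≡ 699^2 = 488601 ≡ 38 (mod 991)
699^4 ≡ 38^2 = 1444 ≡ 453 (mod 991)
699^8 ≡ 453^2 = 205209 ≡ 72 (mod 991)
699^16 ≡ 72^2 = 5184 ≡ 229 (mod 991)
699^28 = 699^16 * 699^8 * 699^4 ≡ 229 * 72 * 453 (mod 991).
Accumulate the product:
229 * 72 = 16488 ≡ 632
632 * 453 = 286296 ≡ 888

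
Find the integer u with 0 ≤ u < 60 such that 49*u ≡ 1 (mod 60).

By the extended Euclidean algorithm:
60 = 1*49 + 11
49 = 4*11 + 5
11 = 2*5 + 1
5 = 5*1 + 0
gcd(49, 60) = 1, so the inverse exists.
Back-substitute for 1:
1 = 1*11 − 2*5
  = −2*49 + 9*11
  = 9*60 − 11*49
So 49⁻¹ ≡ −11 ≡ 49 (mod 60).

49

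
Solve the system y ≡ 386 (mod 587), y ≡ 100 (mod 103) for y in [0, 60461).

46759

587⁻¹ mod 103: 587·93 ≡ 1 (mod 103), so 587⁻¹ ≡ 93.
y = 386 + 587·((100 − 386)·93 mod 103) = 386 + 587·79 = 46759.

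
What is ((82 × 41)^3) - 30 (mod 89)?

82 × 41 = 3362 ≡ 69 (mod 89)
(69)^3 ≡ 10 (mod 89)
10 - 30 = -20 ≡ 69 (mod 89)

69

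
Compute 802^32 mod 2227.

426

Using repeated squaring:
802^1 ≡ 802 (mod 2227)
802^2 ≡ 802^2 = 643204 ≡ 1828 (mod 2227)
802^4 ≡ 1828^2 = 3341584 ≡ 1084 (mod 2227)
802^8 ≡ 1084^2 = 1175056 ≡ 1427 (mod 2227)
802^16 ≡ 1427^2 = 2036329 ≡ 851 (mod 2227)
802^32 ≡ 851^2 = 724201 ≡ 426 (mod 2227)
So 802^32 ≡ 426 (mod 2227).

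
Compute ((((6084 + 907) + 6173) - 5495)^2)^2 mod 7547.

6365

6084 + 907 = 6991
6991 + 6173 = 13164 ≡ 5617 (mod 7547)
5617 - 5495 = 122
(122)^2 ≡ 7337 (mod 7547)
(7337)^2 ≡ 6365 (mod 7547)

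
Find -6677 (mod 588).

379

-6677 = -12×588 + 379, so -6677 ≡ 379 (mod 588).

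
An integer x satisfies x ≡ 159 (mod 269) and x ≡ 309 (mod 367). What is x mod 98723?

92426

269⁻¹ mod 367: 269×176 ≡ 1 (mod 367), so 269⁻¹ ≡ 176.
x = 159 + 269×((309 − 159)×176 mod 367) = 159 + 269×343 = 92426.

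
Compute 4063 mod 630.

4063 = 6×630 + 283, so 4063 ≡ 283 (mod 630).

283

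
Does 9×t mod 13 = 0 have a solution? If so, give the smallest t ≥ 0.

gcd(9, 13) = 1, so a unique solution mod 13 exists.
9⁻¹ ≡ 3 (mod 13).
t ≡ 3×0 ≡ 0 (mod 13).

0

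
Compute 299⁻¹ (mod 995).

599

995 = 3×299 + 98
299 = 3×98 + 5
98 = 19×5 + 3
5 = 1×3 + 2
3 = 1×2 + 1
2 = 2×1 + 0
gcd(299, 995) = 1, so the inverse exists.
Bézout: 1 = 119×995 − 396×299.
So 299⁻¹ ≡ −396 ≡ 599 (mod 995).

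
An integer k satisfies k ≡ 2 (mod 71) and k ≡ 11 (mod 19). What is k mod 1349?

71⁻¹ mod 19: 71·15 ≡ 1 (mod 19), so 71⁻¹ ≡ 15.
k = 2 + 71·((11 − 2)·15 mod 19) = 2 + 71·2 = 144.
Check: 144 mod 71 = 2, 144 mod 19 = 11. ✓

144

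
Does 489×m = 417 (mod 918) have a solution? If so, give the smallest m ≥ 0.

121

gcd(489, 918) = 3, and 3 | 417, so solutions exist.
Divide through by 3: 163×m = 139 (mod 306).
163⁻¹ ≡ 199 (mod 306).
m ≡ 199×139 ≡ 121 (mod 306).
The smallest non-negative solution is m = 121.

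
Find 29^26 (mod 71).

Using repeated squaring:
26 in binary is 11010, i.e. 26 = 16 + 8 + 2.
29^1 ≡ 29 (mod 71)
29^2 ≡ 29^2 = 841 ≡ 60 (mod 71)
29^4 ≡ 60^2 = 3600 ≡ 50 (mod 71)
29^8 ≡ 50^2 = 2500 ≡ 15 (mod 71)
29^16 ≡ 15^2 = 225 ≡ 12 (mod 71)
29^26 = 29^16 × 29^8 × 29^2 ≡ 12 × 15 × 60 (mod 71).
Accumulate the product:
12 × 15 = 180 ≡ 38
38 × 60 = 2280 ≡ 8

8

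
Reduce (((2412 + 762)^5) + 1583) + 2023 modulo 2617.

1154

2412 + 762 = 3174 ≡ 557 (mod 2617)
(557)^5 ≡ 165 (mod 2617)
165 + 1583 = 1748
1748 + 2023 = 3771 ≡ 1154 (mod 2617)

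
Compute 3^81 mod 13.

By square-and-multiply:
81 in binary is 1010001, i.e. 81 = 64 + 16 + 1.
3^1 ≡ 3 (mod 13)
3^2 ≡ 3^2 = 9 (mod 13)
3^4 ≡ 9^2 = 81 ≡ 3 (mod 13)
3^8 ≡ 3^2 = 9 (mod 13)
3^16 ≡ 9^2 = 81 ≡ 3 (mod 13)
3^32 ≡ 3^2 = 9 (mod 13)
3^64 ≡ 9^2 = 81 ≡ 3 (mod 13)
3^81 = 3^64 * 3^16 * 3^1 ≡ 3 * 3 * 3 (mod 13).
Accumulate the product:
3 * 3 = 9
9 * 3 = 27 ≡ 1

1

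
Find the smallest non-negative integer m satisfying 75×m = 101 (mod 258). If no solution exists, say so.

no solution

gcd(75, 258) = 3, and 3 does not divide 101.
So the congruence has no solution.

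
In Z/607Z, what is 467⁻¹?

13

By the extended Euclidean algorithm:
607 = 1·467 + 140
467 = 3·140 + 47
140 = 2·47 + 46
47 = 1·46 + 1
46 = 46·1 + 0
gcd(467, 607) = 1, so the inverse exists.
Back-substitute for 1:
1 = 1·47 − 1·46
  = −1·140 + 3·47
  = 3·467 − 10·140
  = −10·607 + 13·467
So 467⁻¹ ≡ 13 (mod 607).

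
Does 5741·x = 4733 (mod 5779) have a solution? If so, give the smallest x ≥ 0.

gcd(5741, 5779) = 1, so a unique solution mod 5779 exists.
5741⁻¹ ≡ 1977 (mod 5779).
x ≡ 1977·4733 ≡ 940 (mod 5779).

940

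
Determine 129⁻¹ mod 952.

952 = 7·129 + 49
129 = 2·49 + 31
49 = 1·31 + 18
31 = 1·18 + 13
18 = 1·13 + 5
13 = 2·5 + 3
5 = 1·3 + 2
3 = 1·2 + 1
2 = 2·1 + 0
gcd(129, 952) = 1, so the inverse exists.
Back-substitute for 1:
1 = 1·3 − 1·2
  = −1·5 + 2·3
  = 2·13 − 5·5
  = −5·18 + 7·13
  = 7·31 − 12·18
  = −12·49 + 19·31
  = 19·129 − 50·49
  = −50·952 + 369·129
So 129⁻¹ ≡ 369 (mod 952).

369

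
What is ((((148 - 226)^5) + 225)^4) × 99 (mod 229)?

148 - 226 = -78 ≡ 151 (mod 229)
(151)^5 ≡ 153 (mod 229)
153 + 225 = 378 ≡ 149 (mod 229)
(149)^4 ≡ 144 (mod 229)
144 × 99 = 14256 ≡ 58 (mod 229)

58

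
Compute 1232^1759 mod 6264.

Using repeated squaring:
1759 in binary is 11011011111, i.e. 1759 = 1024 + 512 + 128 + 64 + 16 + 8 + 4 + 2 + 1.
1232^1 ≡ 1232 (mod 6264)
1232^2 ≡ 1232^2 = 1517824 ≡ 1936 (mod 6264)
1232^4 ≡ 1936^2 = 3748096 ≡ 2224 (mod 6264)
1232^8 ≡ 2224^2 = 4946176 ≡ 3880 (mod 6264)
1232^16 ≡ 3880^2 = 15054400 ≡ 2008 (mod 6264)
1232^32 ≡ 2008^2 = 4032064 ≡ 4312 (mod 6264)
1232^64 ≡ 4312^2 = 18593344 ≡ 1792 (mod 6264)
1232^128 ≡ 1792^2 = 3211264 ≡ 4096 (mod 6264)
1232^256 ≡ 4096^2 = 16777216 ≡ 2224 (mod 6264)
1232^512 ≡ 2224^2 = 4946176 ≡ 3880 (mod 6264)
1232^1024 ≡ 3880^2 = 15054400 ≡ 2008 (mod 6264)
1232^1759 = 1232^1024 × 1232^512 × 1232^128 × 1232^64 × 1232^16 × 1232^8 × 1232^4 × 1232^2 × 1232^1 ≡ 2008 × 3880 × 4096 × 1792 × 2008 × 3880 × 2224 × 1936 × 1232 (mod 6264).
Accumulate the product:
2008 × 3880 = 7791040 ≡ 4888
4888 × 4096 = 20021248 ≡ 1504
1504 × 1792 = 2695168 ≡ 1648
1648 × 2008 = 3309184 ≡ 1792
1792 × 3880 = 6952960 ≡ 6184
6184 × 2224 = 13753216 ≡ 3736
3736 × 1936 = 7232896 ≡ 4240
4240 × 1232 = 5223680 ≡ 5768

5768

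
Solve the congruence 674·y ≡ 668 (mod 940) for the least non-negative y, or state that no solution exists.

gcd(674, 940) = 2, and 2 | 668, so solutions exist.
Divide through by 2: 337·y mod 470 = 334.
337⁻¹ ≡ 53 (mod 470).
y ≡ 53·334 ≡ 312 (mod 470).
The smallest non-negative solution is y = 312.

312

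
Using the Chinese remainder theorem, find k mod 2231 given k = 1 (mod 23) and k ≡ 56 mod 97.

23⁻¹ mod 97: 23×38 ≡ 1 (mod 97), so 23⁻¹ ≡ 38.
k = 1 + 23×((56 − 1)×38 mod 97) = 1 + 23×53 = 1220.

1220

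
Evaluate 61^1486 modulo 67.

6

1486 in binary is 10111001110, i.e. 1486 = 1024 + 256 + 128 + 64 + 8 + 4 + 2.
61^1 ≡ 61 (mod 67)
61^2 ≡ 61^2 = 3721 ≡ 36 (mod 67)
61^4 ≡ 36^2 = 1296 ≡ 23 (mod 67)
61^8 ≡ 23^2 = 529 ≡ 60 (mod 67)
61^16 ≡ 60^2 = 3600 ≡ 49 (mod 67)
61^32 ≡ 49^2 = 2401 ≡ 56 (mod 67)
61^64 ≡ 56^2 = 3136 ≡ 54 (mod 67)
61^128 ≡ 54^2 = 2916 ≡ 35 (mod 67)
61^256 ≡ 35^2 = 1225 ≡ 19 (mod 67)
61^512 ≡ 19^2 = 361 ≡ 26 (mod 67)
61^1024 ≡ 26^2 = 676 ≡ 6 (mod 67)
61^1486 = 61^1024 × 61^256 × 61^128 × 61^64 × 61^8 × 61^4 × 61^2 ≡ 6 × 19 × 35 × 54 × 60 × 23 × 36 (mod 67).
Accumulate the product:
6 × 19 = 114 ≡ 47
47 × 35 = 1645 ≡ 37
37 × 54 = 1998 ≡ 55
55 × 60 = 3300 ≡ 17
17 × 23 = 391 ≡ 56
56 × 36 = 2016 ≡ 6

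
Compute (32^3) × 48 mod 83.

14

(32)^3 ≡ 66 (mod 83)
66 × 48 = 3168 ≡ 14 (mod 83)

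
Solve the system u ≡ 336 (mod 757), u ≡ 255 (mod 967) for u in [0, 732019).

757⁻¹ mod 967: 757·198 ≡ 1 (mod 967), so 757⁻¹ ≡ 198.
u = 336 + 757·((255 − 336)·198 mod 967) = 336 + 757·401 = 303893.
Check: 303893 mod 757 = 336, 303893 mod 967 = 255. ✓

303893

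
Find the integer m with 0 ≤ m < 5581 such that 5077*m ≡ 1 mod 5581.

5581 = 1×5077 + 504
5077 = 10×504 + 37
504 = 13×37 + 23
37 = 1×23 + 14
23 = 1×14 + 9
14 = 1×9 + 5
9 = 1×5 + 4
5 = 1×4 + 1
4 = 4×1 + 0
gcd(5077, 5581) = 1, so the inverse exists.
Back-substitute for 1:
1 = 1×5 − 1×4
  = −1×9 + 2×5
  = 2×14 − 3×9
  = −3×23 + 5×14
  = 5×37 − 8×23
  = −8×504 + 109×37
  = 109×5077 − 1098×504
  = −1098×5581 + 1207×5077
So 5077⁻¹ ≡ 1207 (mod 5581).

1207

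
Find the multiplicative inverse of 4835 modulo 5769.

1958

Run the extended Euclidean algorithm:
5769 = 1*4835 + 934
4835 = 5*934 + 165
934 = 5*165 + 109
165 = 1*109 + 56
109 = 1*56 + 53
56 = 1*53 + 3
53 = 17*3 + 2
3 = 1*2 + 1
2 = 2*1 + 0
gcd(4835, 5769) = 1, so the inverse exists.
Back-substitute for 1:
1 = 1*3 − 1*2
  = −1*53 + 18*3
  = 18*56 − 19*53
  = −19*109 + 37*56
  = 37*165 − 56*109
  = −56*934 + 317*165
  = 317*4835 − 1641*934
  = −1641*5769 + 1958*4835
So 4835⁻¹ ≡ 1958 (mod 5769).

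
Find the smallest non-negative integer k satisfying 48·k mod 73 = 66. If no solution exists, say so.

gcd(48, 73) = 1, so a unique solution mod 73 exists.
48⁻¹ ≡ 35 (mod 73).
k ≡ 35·66 ≡ 47 (mod 73).

47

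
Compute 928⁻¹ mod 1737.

73

Run the extended Euclidean algorithm:
1737 = 1×928 + 809
928 = 1×809 + 119
809 = 6×119 + 95
119 = 1×95 + 24
95 = 3×24 + 23
24 = 1×23 + 1
23 = 23×1 + 0
gcd(928, 1737) = 1, so the inverse exists.
Bézout: 1 = −39×1737 + 73×928.
So 928⁻¹ ≡ 73 (mod 1737).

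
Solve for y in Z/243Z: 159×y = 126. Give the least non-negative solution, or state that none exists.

gcd(159, 243) = 3, and 3 | 126, so solutions exist.
Divide through by 3: 53×y ≡ 42 (mod 81).
53⁻¹ ≡ 26 (mod 81).
y ≡ 26×42 ≡ 39 (mod 81).
The smallest non-negative solution is y = 39.

39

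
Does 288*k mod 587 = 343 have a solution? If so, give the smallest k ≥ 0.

gcd(288, 587) = 1, so a unique solution mod 587 exists.
288⁻¹ ≡ 320 (mod 587).
k ≡ 320*343 ≡ 578 (mod 587).

578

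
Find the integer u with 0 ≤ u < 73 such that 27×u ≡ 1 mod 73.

46

73 = 2·27 + 19
27 = 1·19 + 8
19 = 2·8 + 3
8 = 2·3 + 2
3 = 1·2 + 1
2 = 2·1 + 0
gcd(27, 73) = 1, so the inverse exists.
Back-substitute for 1:
1 = 1·3 − 1·2
  = −1·8 + 3·3
  = 3·19 − 7·8
  = −7·27 + 10·19
  = 10·73 − 27·27
So 27⁻¹ ≡ −27 ≡ 46 (mod 73).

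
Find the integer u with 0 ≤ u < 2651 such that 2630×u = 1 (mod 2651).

2146

2651 = 1×2630 + 21
2630 = 125×21 + 5
21 = 4×5 + 1
5 = 5×1 + 0
gcd(2630, 2651) = 1, so the inverse exists.
Bézout: 1 = 501×2651 − 505×2630.
So 2630⁻¹ ≡ −505 ≡ 2146 (mod 2651).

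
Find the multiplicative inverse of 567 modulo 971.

Apply the Euclidean algorithm and back-substitute:
971 = 1×567 + 404
567 = 1×404 + 163
404 = 2×163 + 78
163 = 2×78 + 7
78 = 11×7 + 1
7 = 7×1 + 0
gcd(567, 971) = 1, so the inverse exists.
Back-substitute for 1:
1 = 1×78 − 11×7
  = −11×163 + 23×78
  = 23×404 − 57×163
  = −57×567 + 80×404
  = 80×971 − 137×567
So 567⁻¹ ≡ −137 ≡ 834 (mod 971).

834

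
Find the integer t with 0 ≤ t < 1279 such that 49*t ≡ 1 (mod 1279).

1018

1279 = 26*49 + 5
49 = 9*5 + 4
5 = 1*4 + 1
4 = 4*1 + 0
gcd(49, 1279) = 1, so the inverse exists.
Bézout: 1 = 10*1279 − 261*49.
So 49⁻¹ ≡ −261 ≡ 1018 (mod 1279).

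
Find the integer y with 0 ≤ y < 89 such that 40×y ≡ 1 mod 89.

69

Run the extended Euclidean algorithm:
89 = 2×40 + 9
40 = 4×9 + 4
9 = 2×4 + 1
4 = 4×1 + 0
gcd(40, 89) = 1, so the inverse exists.
Back-substitute for 1:
1 = 1×9 − 2×4
  = −2×40 + 9×9
  = 9×89 − 20×40
So 40⁻¹ ≡ −20 ≡ 69 (mod 89).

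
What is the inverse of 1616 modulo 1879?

1879 = 1*1616 + 263
1616 = 6*263 + 38
263 = 6*38 + 35
38 = 1*35 + 3
35 = 11*3 + 2
3 = 1*2 + 1
2 = 2*1 + 0
gcd(1616, 1879) = 1, so the inverse exists.
Back-substitute for 1:
1 = 1*3 − 1*2
  = −1*35 + 12*3
  = 12*38 − 13*35
  = −13*263 + 90*38
  = 90*1616 − 553*263
  = −553*1879 + 643*1616
So 1616⁻¹ ≡ 643 (mod 1879).

643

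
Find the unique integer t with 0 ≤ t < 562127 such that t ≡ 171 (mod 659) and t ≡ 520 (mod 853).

659⁻¹ mod 853: 659*277 ≡ 1 (mod 853), so 659⁻¹ ≡ 277.
t = 171 + 659*((520 − 171)*277 mod 853) = 171 + 659*284 = 187327.

187327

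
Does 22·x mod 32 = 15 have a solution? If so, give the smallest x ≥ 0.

gcd(22, 32) = 2, and 2 does not divide 15.
So the congruence has no solution.

no solution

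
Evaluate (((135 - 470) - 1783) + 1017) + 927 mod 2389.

2215

135 - 470 = -335 ≡ 2054 (mod 2389)
2054 - 1783 = 271
271 + 1017 = 1288
1288 + 927 = 2215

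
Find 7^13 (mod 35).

7

By square-and-multiply:
13 in binary is 1101, i.e. 13 = 8 + 4 + 1.
7^1 ≡ 7 (mod 35)
7^2 ≡ 7^2 = 49 ≡ 14 (mod 35)
7^4 ≡ 14^2 = 196 ≡ 21 (mod 35)
7^8 ≡ 21^2 = 441 ≡ 21 (mod 35)
7^13 = 7^8 · 7^4 · 7^1 ≡ 21 · 21 · 7 (mod 35).
Accumulate the product:
21 · 21 = 441 ≡ 21
21 · 7 = 147 ≡ 7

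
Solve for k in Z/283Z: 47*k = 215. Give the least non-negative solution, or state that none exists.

gcd(47, 283) = 1, so a unique solution mod 283 exists.
47⁻¹ ≡ 277 (mod 283).
k ≡ 277*215 ≡ 125 (mod 283).

125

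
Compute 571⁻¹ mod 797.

67

797 = 1·571 + 226
571 = 2·226 + 119
226 = 1·119 + 107
119 = 1·107 + 12
107 = 8·12 + 11
12 = 1·11 + 1
11 = 11·1 + 0
gcd(571, 797) = 1, so the inverse exists.
Bézout: 1 = −48·797 + 67·571.
So 571⁻¹ ≡ 67 (mod 797).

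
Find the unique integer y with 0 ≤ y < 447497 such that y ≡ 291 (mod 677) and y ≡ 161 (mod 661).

677⁻¹ mod 661: 677*124 ≡ 1 (mod 661), so 677⁻¹ ≡ 124.
y = 291 + 677*((161 − 291)*124 mod 661) = 291 + 677*405 = 274476.
Check: 274476 mod 677 = 291, 274476 mod 661 = 161. ✓

274476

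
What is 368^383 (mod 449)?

360

By square-and-multiply:
368^1 ≡ 368 (mod 449)
368^2 ≡ 368^2 = 135424 ≡ 275 (mod 449)
368^4 ≡ 275^2 = 75625 ≡ 193 (mod 449)
368^8 ≡ 193^2 = 37249 ≡ 431 (mod 449)
368^16 ≡ 431^2 = 185761 ≡ 324 (mod 449)
368^32 ≡ 324^2 = 104976 ≡ 359 (mod 449)
368^64 ≡ 359^2 = 128881 ≡ 18 (mod 449)
368^128 ≡ 18^2 = 324 (mod 449)
368^256 ≡ 324^2 = 104976 ≡ 359 (mod 449)
368^383 = 368^256 * 368^64 * 368^32 * 368^16 * 368^8 * 368^4 * 368^2 * 368^1 ≡ 359 * 18 * 359 * 324 * 431 * 193 * 275 * 368 (mod 449).
Accumulate the product:
359 * 18 = 6462 ≡ 176
176 * 359 = 63184 ≡ 324
324 * 324 = 104976 ≡ 359
359 * 431 = 154729 ≡ 273
273 * 193 = 52689 ≡ 156
156 * 275 = 42900 ≡ 245
245 * 368 = 90160 ≡ 360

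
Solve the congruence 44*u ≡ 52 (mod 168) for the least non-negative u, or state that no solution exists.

gcd(44, 168) = 4, and 4 | 52, so solutions exist.
Divide through by 4: 11*u ≡ 13 mod 42.
11⁻¹ ≡ 23 (mod 42).
u ≡ 23*13 ≡ 5 (mod 42).
The smallest non-negative solution is u = 5.

5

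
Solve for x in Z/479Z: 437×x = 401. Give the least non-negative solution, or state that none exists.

344

gcd(437, 479) = 1, so a unique solution mod 479 exists.
437⁻¹ ≡ 57 (mod 479).
x ≡ 57×401 ≡ 344 (mod 479).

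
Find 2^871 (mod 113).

8

871 in binary is 1101100111, i.e. 871 = 512 + 256 + 64 + 32 + 4 + 2 + 1.
2^1 ≡ 2 (mod 113)
2^2 ≡ 2^2 = 4 (mod 113)
2^4 ≡ 4^2 = 16 (mod 113)
2^8 ≡ 16^2 = 256 ≡ 30 (mod 113)
2^16 ≡ 30^2 = 900 ≡ 109 (mod 113)
2^32 ≡ 109^2 = 11881 ≡ 16 (mod 113)
2^64 ≡ 16^2 = 256 ≡ 30 (mod 113)
2^128 ≡ 30^2 = 900 ≡ 109 (mod 113)
2^256 ≡ 109^2 = 11881 ≡ 16 (mod 113)
2^512 ≡ 16^2 = 256 ≡ 30 (mod 113)
2^871 = 2^512 · 2^256 · 2^64 · 2^32 · 2^4 · 2^2 · 2^1 ≡ 30 · 16 · 30 · 16 · 16 · 4 · 2 (mod 113).
Accumulate the product:
30 · 16 = 480 ≡ 28
28 · 30 = 840 ≡ 49
49 · 16 = 784 ≡ 106
106 · 16 = 1696 ≡ 1
1 · 4 = 4
4 · 2 = 8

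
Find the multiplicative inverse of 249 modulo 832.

137

832 = 3×249 + 85
249 = 2×85 + 79
85 = 1×79 + 6
79 = 13×6 + 1
6 = 6×1 + 0
gcd(249, 832) = 1, so the inverse exists.
Back-substitute for 1:
1 = 1×79 − 13×6
  = −13×85 + 14×79
  = 14×249 − 41×85
  = −41×832 + 137×249
So 249⁻¹ ≡ 137 (mod 832).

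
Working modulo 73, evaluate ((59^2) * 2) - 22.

5

(59)^2 ≡ 50 (mod 73)
50 * 2 = 100 ≡ 27 (mod 73)
27 - 22 = 5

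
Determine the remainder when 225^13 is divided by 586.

Compute successive squares:
13 in binary is 1101, i.e. 13 = 8 + 4 + 1.
225^1 ≡ 225 (mod 586)
225^2 ≡ 225^2 = 50625 ≡ 229 (mod 586)
225^4 ≡ 229^2 = 52441 ≡ 287 (mod 586)
225^8 ≡ 287^2 = 82369 ≡ 329 (mod 586)
225^13 = 225^8 * 225^4 * 225^1 ≡ 329 * 287 * 225 (mod 586).
Accumulate the product:
329 * 287 = 94423 ≡ 77
77 * 225 = 17325 ≡ 331

331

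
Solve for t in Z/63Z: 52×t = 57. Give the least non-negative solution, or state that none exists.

gcd(52, 63) = 1, so a unique solution mod 63 exists.
52⁻¹ ≡ 40 (mod 63).
t ≡ 40×57 ≡ 12 (mod 63).

12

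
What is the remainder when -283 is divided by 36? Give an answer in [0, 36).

5

-283 = -8·36 + 5, so -283 ≡ 5 (mod 36).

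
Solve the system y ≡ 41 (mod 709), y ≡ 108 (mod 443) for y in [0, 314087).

709⁻¹ mod 443: 709×5 ≡ 1 (mod 443), so 709⁻¹ ≡ 5.
y = 41 + 709×((108 − 41)×5 mod 443) = 41 + 709×335 = 237556.

237556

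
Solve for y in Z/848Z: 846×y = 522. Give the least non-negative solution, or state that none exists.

163

gcd(846, 848) = 2, and 2 | 522, so solutions exist.
Divide through by 2: 423×y ≡ 261 (mod 424).
423⁻¹ ≡ 423 (mod 424).
y ≡ 423×261 ≡ 163 (mod 424).
The smallest non-negative solution is y = 163.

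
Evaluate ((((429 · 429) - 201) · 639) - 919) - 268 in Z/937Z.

883

429 · 429 = 184041 ≡ 389 (mod 937)
389 - 201 = 188
188 · 639 = 120132 ≡ 196 (mod 937)
196 - 919 = -723 ≡ 214 (mod 937)
214 - 268 = -54 ≡ 883 (mod 937)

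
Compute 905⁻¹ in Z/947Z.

248

By the extended Euclidean algorithm:
947 = 1×905 + 42
905 = 21×42 + 23
42 = 1×23 + 19
23 = 1×19 + 4
19 = 4×4 + 3
4 = 1×3 + 1
3 = 3×1 + 0
gcd(905, 947) = 1, so the inverse exists.
Bézout: 1 = −237×947 + 248×905.
So 905⁻¹ ≡ 248 (mod 947).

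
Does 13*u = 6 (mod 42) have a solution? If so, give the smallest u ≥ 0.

gcd(13, 42) = 1, so a unique solution mod 42 exists.
13⁻¹ ≡ 13 (mod 42).
u ≡ 13*6 ≡ 36 (mod 42).

36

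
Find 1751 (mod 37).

12

1751 = 47×37 + 12, so 1751 ≡ 12 (mod 37).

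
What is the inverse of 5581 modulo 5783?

1002

5783 = 1×5581 + 202
5581 = 27×202 + 127
202 = 1×127 + 75
127 = 1×75 + 52
75 = 1×52 + 23
52 = 2×23 + 6
23 = 3×6 + 5
6 = 1×5 + 1
5 = 5×1 + 0
gcd(5581, 5783) = 1, so the inverse exists.
Back-substitute for 1:
1 = 1×6 − 1×5
  = −1×23 + 4×6
  = 4×52 − 9×23
  = −9×75 + 13×52
  = 13×127 − 22×75
  = −22×202 + 35×127
  = 35×5581 − 967×202
  = −967×5783 + 1002×5581
So 5581⁻¹ ≡ 1002 (mod 5783).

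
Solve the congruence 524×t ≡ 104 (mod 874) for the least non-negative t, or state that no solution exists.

177

gcd(524, 874) = 2, and 2 | 104, so solutions exist.
Divide through by 2: 262×t = 52 (mod 437).
262⁻¹ ≡ 432 (mod 437).
t ≡ 432×52 ≡ 177 (mod 437).
The smallest non-negative solution is t = 177.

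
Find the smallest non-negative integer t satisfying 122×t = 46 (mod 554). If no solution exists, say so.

gcd(122, 554) = 2, and 2 | 46, so solutions exist.
Divide through by 2: 61×t ≡ 23 mod 277.
61⁻¹ ≡ 109 (mod 277).
t ≡ 109×23 ≡ 14 (mod 277).
The smallest non-negative solution is t = 14.

14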